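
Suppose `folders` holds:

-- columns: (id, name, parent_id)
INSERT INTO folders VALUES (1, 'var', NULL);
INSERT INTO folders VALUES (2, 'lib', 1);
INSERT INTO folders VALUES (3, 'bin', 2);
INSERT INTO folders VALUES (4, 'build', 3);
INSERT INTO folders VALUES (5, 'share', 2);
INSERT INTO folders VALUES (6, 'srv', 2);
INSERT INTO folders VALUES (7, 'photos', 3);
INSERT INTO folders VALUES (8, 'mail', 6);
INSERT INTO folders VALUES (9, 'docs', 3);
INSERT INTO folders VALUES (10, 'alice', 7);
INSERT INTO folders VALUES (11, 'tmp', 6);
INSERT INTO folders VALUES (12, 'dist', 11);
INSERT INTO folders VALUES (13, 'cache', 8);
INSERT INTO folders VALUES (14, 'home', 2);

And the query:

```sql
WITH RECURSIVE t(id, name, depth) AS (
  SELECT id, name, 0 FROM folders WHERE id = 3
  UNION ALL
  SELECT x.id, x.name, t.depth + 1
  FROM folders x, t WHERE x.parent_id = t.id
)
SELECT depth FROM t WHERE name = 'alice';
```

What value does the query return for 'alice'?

2

Base: id=3 (bin) at depth 0.
Iteration 1: rows with parent_id in {3} -> build (id 4, depth 1), photos (id 7, depth 1), docs (id 9, depth 1).
Iteration 2: rows with parent_id in {4,7,9} -> alice (id 10, depth 2).
Iteration 3: no rows with parent_id in {10}; recursion stops.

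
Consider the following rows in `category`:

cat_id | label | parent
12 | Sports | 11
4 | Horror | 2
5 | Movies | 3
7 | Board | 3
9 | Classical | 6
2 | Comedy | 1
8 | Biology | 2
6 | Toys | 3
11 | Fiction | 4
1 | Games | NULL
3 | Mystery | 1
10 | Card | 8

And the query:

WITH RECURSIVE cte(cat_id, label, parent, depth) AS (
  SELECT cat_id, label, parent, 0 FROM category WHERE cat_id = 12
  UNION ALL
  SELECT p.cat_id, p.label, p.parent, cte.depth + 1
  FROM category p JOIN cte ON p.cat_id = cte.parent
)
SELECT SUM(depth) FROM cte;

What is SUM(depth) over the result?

Base: cat_id=12 (Sports), parent=11, depth 0.
Iteration 1: join on cat_id=11 -> Fiction (id 11, parent=4, depth 1).
Iteration 2: join on cat_id=4 -> Horror (id 4, parent=2, depth 2).
Iteration 3: join on cat_id=2 -> Comedy (id 2, parent=1, depth 3).
Iteration 4: join on cat_id=1 -> Games (id 1, parent=NULL, depth 4).
Iteration 5: parent is NULL; no match; recursion stops.
SUM(depth) = 0 + 1 + 2 + 3 + 4 = 10.

10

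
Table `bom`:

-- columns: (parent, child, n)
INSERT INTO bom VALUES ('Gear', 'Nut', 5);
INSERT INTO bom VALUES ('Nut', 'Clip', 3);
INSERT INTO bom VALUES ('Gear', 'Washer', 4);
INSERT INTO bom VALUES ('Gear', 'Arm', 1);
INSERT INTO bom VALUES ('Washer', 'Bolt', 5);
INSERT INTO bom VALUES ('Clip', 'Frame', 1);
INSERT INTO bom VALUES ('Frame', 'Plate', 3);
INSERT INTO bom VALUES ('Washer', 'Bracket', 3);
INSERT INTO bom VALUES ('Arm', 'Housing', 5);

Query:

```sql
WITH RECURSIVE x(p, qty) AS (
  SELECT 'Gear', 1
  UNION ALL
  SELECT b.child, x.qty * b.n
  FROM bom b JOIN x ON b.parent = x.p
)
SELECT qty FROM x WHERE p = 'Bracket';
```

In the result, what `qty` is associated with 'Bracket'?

12

Base: (Gear, qty=1).
Iteration 1: components of {Gear} -> Arm = 1*1 = 1, Nut = 1*5 = 5, Washer = 1*4 = 4.
Iteration 2: components of {Arm,Nut,Washer} -> Bolt = 4*5 = 20, Bracket = 4*3 = 12, Clip = 5*3 = 15, Housing = 1*5 = 5.
Iteration 3: components of {Bolt,Bracket,Clip,Housing} -> Frame = 15*1 = 15.
Iteration 4: components of {Frame} -> Plate = 15*3 = 45.
Iteration 5: no further components; recursion stops.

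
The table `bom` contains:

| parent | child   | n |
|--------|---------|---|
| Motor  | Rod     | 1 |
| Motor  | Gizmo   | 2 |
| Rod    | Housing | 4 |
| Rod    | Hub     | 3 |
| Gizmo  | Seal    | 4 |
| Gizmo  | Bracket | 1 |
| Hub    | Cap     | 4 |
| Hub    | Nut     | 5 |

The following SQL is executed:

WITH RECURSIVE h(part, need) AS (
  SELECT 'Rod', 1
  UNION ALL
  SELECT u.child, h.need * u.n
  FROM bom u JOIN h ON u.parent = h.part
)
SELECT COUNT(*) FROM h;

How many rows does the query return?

5

Base: (Rod, need=1).
Iteration 1: components of {Rod} -> Housing = 1*4 = 4, Hub = 1*3 = 3.
Iteration 2: components of {Housing,Hub} -> Cap = 3*4 = 12, Nut = 3*5 = 15.
Iteration 3: no further components; recursion stops.
Total rows emitted: 5.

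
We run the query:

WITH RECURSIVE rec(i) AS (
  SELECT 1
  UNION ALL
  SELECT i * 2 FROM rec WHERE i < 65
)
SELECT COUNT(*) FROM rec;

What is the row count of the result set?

8

Base: i=1.
Iteration 1: 1 < 65 holds -> i = 1 * 2 = 2.
Iteration 2: 2 < 65 holds -> i = 2 * 2 = 4.
Iteration 3: 4 < 65 holds -> i = 4 * 2 = 8.
Iteration 4: 8 < 65 holds -> i = 8 * 2 = 16.
Iteration 5: 16 < 65 holds -> i = 16 * 2 = 32.
Iteration 6: 32 < 65 holds -> i = 32 * 2 = 64.
Iteration 7: 64 < 65 holds -> i = 64 * 2 = 128.
Iteration 8: 128 < 65 fails; recursion stops.
Total rows emitted: 8.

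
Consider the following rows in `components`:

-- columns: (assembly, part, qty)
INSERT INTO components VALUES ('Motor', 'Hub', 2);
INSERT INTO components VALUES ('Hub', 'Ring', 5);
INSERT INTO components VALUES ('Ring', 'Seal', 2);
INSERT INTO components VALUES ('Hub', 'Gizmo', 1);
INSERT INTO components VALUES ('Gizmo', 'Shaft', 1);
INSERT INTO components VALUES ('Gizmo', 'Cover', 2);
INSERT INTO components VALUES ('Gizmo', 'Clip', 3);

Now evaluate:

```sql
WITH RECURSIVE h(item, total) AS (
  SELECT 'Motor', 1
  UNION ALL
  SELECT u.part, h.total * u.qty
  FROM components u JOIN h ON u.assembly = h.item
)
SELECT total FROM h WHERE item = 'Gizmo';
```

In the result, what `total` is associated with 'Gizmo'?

2

Base: (Motor, total=1).
Iteration 1: components of {Motor} -> Hub = 1*2 = 2.
Iteration 2: components of {Hub} -> Gizmo = 2*1 = 2, Ring = 2*5 = 10.
Iteration 3: components of {Gizmo,Ring} -> Clip = 2*3 = 6, Cover = 2*2 = 4, Seal = 10*2 = 20, Shaft = 2*1 = 2.
Iteration 4: no further components; recursion stops.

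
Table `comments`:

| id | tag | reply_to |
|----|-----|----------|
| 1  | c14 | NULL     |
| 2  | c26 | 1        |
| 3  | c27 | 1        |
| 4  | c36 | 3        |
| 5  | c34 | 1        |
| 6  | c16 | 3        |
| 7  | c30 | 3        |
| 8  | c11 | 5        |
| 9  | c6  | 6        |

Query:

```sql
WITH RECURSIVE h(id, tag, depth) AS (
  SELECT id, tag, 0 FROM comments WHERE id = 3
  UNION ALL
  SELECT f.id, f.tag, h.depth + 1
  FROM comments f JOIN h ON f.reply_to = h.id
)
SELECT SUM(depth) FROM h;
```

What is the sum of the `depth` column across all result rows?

Base: id=3 (c27) at depth 0.
Iteration 1: rows with reply_to in {3} -> c36 (id 4, depth 1), c16 (id 6, depth 1), c30 (id 7, depth 1).
Iteration 2: rows with reply_to in {4,6,7} -> c6 (id 9, depth 2).
Iteration 3: no rows with reply_to in {9}; recursion stops.
SUM(depth) = 0 + 1 + 1 + 1 + 2 = 5.

5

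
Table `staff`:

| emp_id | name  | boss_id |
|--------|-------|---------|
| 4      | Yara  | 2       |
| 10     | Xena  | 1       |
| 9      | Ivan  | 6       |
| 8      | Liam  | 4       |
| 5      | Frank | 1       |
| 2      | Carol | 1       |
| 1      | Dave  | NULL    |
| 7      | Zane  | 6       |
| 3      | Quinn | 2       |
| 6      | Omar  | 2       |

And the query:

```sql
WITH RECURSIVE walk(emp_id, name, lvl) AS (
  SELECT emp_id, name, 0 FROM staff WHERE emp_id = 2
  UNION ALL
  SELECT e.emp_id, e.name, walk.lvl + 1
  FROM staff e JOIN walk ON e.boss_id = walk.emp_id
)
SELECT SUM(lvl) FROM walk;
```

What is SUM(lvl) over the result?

9

Base: emp_id=2 (Carol) at lvl 0.
Iteration 1: rows with boss_id in {2} -> Quinn (id 3, lvl 1), Yara (id 4, lvl 1), Omar (id 6, lvl 1).
Iteration 2: rows with boss_id in {3,4,6} -> Zane (id 7, lvl 2), Liam (id 8, lvl 2), Ivan (id 9, lvl 2).
Iteration 3: no rows with boss_id in {7,8,9}; recursion stops.
SUM(lvl) = 0 + 1 + 1 + 1 + 2 + 2 + 2 = 9.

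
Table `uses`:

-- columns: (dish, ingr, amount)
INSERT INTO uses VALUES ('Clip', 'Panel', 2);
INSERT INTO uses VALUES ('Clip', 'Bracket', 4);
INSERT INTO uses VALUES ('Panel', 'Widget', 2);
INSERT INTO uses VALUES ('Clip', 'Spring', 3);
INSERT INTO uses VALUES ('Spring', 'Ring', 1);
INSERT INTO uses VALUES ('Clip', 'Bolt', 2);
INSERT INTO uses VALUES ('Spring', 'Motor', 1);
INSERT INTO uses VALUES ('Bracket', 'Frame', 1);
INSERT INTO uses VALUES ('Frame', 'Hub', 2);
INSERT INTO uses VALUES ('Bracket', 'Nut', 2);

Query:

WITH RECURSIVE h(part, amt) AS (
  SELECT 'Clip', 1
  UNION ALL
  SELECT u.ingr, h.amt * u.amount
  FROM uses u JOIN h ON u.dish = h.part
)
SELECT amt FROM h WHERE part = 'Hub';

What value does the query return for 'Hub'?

Base: (Clip, amt=1).
Iteration 1: components of {Clip} -> Bolt = 1*2 = 2, Bracket = 1*4 = 4, Panel = 1*2 = 2, Spring = 1*3 = 3.
Iteration 2: components of {Bolt,Bracket,Panel,Spring} -> Frame = 4*1 = 4, Motor = 3*1 = 3, Nut = 4*2 = 8, Ring = 3*1 = 3, Widget = 2*2 = 4.
Iteration 3: components of {Frame,Motor,Nut,Ring,Widget} -> Hub = 4*2 = 8.
Iteration 4: no further components; recursion stops.

8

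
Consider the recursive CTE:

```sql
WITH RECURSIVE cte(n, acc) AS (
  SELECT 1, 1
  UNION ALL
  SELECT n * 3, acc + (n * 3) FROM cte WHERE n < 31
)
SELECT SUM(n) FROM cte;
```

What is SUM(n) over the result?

Base: n=1, acc=1.
Iteration 1: 1 < 31 holds -> n = 1 * 3 = 3, acc = 1 + 3 = 4.
Iteration 2: 3 < 31 holds -> n = 3 * 3 = 9, acc = 4 + 9 = 13.
Iteration 3: 9 < 31 holds -> n = 9 * 3 = 27, acc = 13 + 27 = 40.
Iteration 4: 27 < 31 holds -> n = 27 * 3 = 81, acc = 40 + 81 = 121.
Iteration 5: 81 < 31 fails; recursion stops.
SUM(n) = 1 + 3 + 9 + 27 + 81 = 121.

121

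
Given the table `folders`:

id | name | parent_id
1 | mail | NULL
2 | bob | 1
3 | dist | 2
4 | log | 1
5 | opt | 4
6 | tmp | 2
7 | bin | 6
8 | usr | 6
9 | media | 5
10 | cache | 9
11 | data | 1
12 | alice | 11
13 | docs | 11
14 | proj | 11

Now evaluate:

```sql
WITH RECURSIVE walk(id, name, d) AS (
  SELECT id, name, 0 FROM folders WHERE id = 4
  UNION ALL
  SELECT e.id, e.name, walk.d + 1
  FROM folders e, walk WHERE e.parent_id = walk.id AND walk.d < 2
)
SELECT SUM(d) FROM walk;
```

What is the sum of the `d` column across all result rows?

3

Base: id=4 (log) at d 0.
Iteration 1: rows with parent_id in {4} -> opt (id 5, d 1).
Iteration 2: rows with parent_id in {5} -> media (id 9, d 2).
Iteration 3: d < 2 fails for all current rows; recursion stops.
SUM(d) = 0 + 1 + 2 = 3.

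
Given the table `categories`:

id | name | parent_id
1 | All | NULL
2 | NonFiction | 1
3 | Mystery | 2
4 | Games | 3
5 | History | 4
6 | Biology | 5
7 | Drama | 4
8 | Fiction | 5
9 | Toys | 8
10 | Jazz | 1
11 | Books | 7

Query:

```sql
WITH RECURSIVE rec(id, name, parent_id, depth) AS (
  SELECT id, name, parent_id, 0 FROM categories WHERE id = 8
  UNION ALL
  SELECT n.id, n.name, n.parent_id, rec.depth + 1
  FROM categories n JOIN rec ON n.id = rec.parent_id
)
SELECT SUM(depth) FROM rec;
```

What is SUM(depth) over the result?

Base: id=8 (Fiction), parent_id=5, depth 0.
Iteration 1: join on id=5 -> History (id 5, parent_id=4, depth 1).
Iteration 2: join on id=4 -> Games (id 4, parent_id=3, depth 2).
Iteration 3: join on id=3 -> Mystery (id 3, parent_id=2, depth 3).
Iteration 4: join on id=2 -> NonFiction (id 2, parent_id=1, depth 4).
Iteration 5: join on id=1 -> All (id 1, parent_id=NULL, depth 5).
Iteration 6: parent_id is NULL; no match; recursion stops.
SUM(depth) = 0 + 1 + 2 + 3 + 4 + 5 = 15.

15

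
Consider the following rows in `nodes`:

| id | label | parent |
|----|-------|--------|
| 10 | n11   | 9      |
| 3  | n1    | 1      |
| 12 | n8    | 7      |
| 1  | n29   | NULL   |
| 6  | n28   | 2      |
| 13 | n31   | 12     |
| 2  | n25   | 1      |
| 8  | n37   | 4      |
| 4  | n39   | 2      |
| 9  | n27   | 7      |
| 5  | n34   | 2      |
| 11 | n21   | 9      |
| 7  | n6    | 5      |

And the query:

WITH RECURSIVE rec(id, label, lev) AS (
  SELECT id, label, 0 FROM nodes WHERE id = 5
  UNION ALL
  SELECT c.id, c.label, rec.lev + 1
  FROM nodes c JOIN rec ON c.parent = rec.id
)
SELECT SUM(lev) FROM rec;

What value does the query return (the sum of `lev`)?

14

Base: id=5 (n34) at lev 0.
Iteration 1: rows with parent in {5} -> n6 (id 7, lev 1).
Iteration 2: rows with parent in {7} -> n27 (id 9, lev 2), n8 (id 12, lev 2).
Iteration 3: rows with parent in {9,12} -> n11 (id 10, lev 3), n21 (id 11, lev 3), n31 (id 13, lev 3).
Iteration 4: no rows with parent in {10,11,13}; recursion stops.
SUM(lev) = 0 + 1 + 2 + 2 + 3 + 3 + 3 = 14.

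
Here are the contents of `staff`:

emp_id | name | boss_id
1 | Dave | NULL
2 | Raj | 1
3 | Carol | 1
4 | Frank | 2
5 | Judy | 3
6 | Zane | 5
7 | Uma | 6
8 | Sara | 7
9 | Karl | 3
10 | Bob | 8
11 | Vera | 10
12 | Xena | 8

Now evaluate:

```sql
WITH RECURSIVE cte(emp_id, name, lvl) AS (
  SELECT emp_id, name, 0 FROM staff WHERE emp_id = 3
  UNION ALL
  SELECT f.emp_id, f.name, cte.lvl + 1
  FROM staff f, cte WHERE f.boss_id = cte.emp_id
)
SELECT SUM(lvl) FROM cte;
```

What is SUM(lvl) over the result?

27

Base: emp_id=3 (Carol) at lvl 0.
Iteration 1: rows with boss_id in {3} -> Judy (id 5, lvl 1), Karl (id 9, lvl 1).
Iteration 2: rows with boss_id in {5,9} -> Zane (id 6, lvl 2).
Iteration 3: rows with boss_id in {6} -> Uma (id 7, lvl 3).
Iteration 4: rows with boss_id in {7} -> Sara (id 8, lvl 4).
Iteration 5: rows with boss_id in {8} -> Bob (id 10, lvl 5), Xena (id 12, lvl 5).
Iteration 6: rows with boss_id in {10,12} -> Vera (id 11, lvl 6).
Iteration 7: no rows with boss_id in {11}; recursion stops.
SUM(lvl) = 0 + 1 + 1 + 2 + 3 + 4 + 5 + 5 + 6 = 27.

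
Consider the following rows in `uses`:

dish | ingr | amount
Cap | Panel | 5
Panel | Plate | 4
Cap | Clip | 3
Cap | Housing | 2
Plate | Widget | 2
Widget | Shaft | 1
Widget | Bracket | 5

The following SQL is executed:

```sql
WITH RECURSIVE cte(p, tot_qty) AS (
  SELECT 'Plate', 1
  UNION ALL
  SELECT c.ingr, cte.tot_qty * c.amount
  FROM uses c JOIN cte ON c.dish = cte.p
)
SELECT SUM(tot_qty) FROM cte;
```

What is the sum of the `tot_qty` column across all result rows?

15

Base: (Plate, tot_qty=1).
Iteration 1: components of {Plate} -> Widget = 1*2 = 2.
Iteration 2: components of {Widget} -> Bracket = 2*5 = 10, Shaft = 2*1 = 2.
Iteration 3: no further components; recursion stops.
SUM(tot_qty) = 1 + 2 + 2 + 10 = 15.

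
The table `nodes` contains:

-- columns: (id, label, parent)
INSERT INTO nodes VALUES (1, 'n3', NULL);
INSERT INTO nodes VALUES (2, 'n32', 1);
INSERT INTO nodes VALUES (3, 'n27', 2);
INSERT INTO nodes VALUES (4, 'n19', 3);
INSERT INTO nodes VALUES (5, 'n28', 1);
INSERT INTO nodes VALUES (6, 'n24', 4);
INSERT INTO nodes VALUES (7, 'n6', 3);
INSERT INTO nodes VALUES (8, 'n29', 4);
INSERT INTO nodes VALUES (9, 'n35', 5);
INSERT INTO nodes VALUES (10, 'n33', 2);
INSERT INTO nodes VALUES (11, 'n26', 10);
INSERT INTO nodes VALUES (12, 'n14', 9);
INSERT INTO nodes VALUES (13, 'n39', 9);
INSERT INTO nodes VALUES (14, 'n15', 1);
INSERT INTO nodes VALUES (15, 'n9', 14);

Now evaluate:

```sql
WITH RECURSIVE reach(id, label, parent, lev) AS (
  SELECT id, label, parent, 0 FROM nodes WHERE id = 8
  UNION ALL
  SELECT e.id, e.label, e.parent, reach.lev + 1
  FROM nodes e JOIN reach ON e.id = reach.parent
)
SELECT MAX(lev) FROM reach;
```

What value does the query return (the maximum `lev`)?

Base: id=8 (n29), parent=4, lev 0.
Iteration 1: join on id=4 -> n19 (id 4, parent=3, lev 1).
Iteration 2: join on id=3 -> n27 (id 3, parent=2, lev 2).
Iteration 3: join on id=2 -> n32 (id 2, parent=1, lev 3).
Iteration 4: join on id=1 -> n3 (id 1, parent=NULL, lev 4).
Iteration 5: parent is NULL; no match; recursion stops.
lev values: 0, 1, 2, 3, 4; the maximum is 4.

4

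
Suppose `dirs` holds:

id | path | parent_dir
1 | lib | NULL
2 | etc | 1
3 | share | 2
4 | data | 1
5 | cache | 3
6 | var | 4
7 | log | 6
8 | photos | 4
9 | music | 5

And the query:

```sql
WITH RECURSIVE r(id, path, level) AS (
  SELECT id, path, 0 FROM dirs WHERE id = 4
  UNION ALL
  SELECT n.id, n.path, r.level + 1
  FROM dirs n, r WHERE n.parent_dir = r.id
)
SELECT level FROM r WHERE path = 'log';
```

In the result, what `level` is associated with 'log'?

Base: id=4 (data) at level 0.
Iteration 1: rows with parent_dir in {4} -> var (id 6, level 1), photos (id 8, level 1).
Iteration 2: rows with parent_dir in {6,8} -> log (id 7, level 2).
Iteration 3: no rows with parent_dir in {7}; recursion stops.

2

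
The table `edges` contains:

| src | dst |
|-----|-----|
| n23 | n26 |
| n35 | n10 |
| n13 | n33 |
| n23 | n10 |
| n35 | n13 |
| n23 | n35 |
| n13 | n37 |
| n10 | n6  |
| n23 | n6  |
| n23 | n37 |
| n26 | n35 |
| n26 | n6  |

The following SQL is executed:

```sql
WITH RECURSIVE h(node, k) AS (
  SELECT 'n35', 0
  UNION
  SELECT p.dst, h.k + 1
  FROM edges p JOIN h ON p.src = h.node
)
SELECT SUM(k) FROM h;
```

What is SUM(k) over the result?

8

Base: (n35, k=0).
Iteration 1: edges from {n35} -> (n10, k=1), (n13, k=1).
Iteration 2: edges from {n10,n13} -> (n33, k=2), (n37, k=2), (n6, k=2).
Iteration 3: no outgoing edges from {n33,n37,n6}; recursion stops.
SUM(k) = 0 + 1 + 1 + 2 + 2 + 2 = 8.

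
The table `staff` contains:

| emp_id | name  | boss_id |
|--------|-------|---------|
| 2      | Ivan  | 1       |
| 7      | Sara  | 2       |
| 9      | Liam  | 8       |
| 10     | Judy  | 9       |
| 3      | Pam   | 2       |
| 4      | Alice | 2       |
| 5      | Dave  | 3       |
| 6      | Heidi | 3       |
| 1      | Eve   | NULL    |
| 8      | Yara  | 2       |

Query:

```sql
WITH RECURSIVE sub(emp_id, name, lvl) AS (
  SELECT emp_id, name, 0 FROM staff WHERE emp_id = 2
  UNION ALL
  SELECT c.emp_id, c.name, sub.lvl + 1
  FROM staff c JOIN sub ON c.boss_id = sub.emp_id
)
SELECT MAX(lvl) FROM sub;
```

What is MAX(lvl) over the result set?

3

Base: emp_id=2 (Ivan) at lvl 0.
Iteration 1: rows with boss_id in {2} -> Pam (id 3, lvl 1), Alice (id 4, lvl 1), Sara (id 7, lvl 1), Yara (id 8, lvl 1).
Iteration 2: rows with boss_id in {3,4,7,8} -> Dave (id 5, lvl 2), Heidi (id 6, lvl 2), Liam (id 9, lvl 2).
Iteration 3: rows with boss_id in {5,6,9} -> Judy (id 10, lvl 3).
Iteration 4: no rows with boss_id in {10}; recursion stops.
lvl values: 0, 1, 1, 1, 1, 2, 2, 2, 3; the maximum is 3.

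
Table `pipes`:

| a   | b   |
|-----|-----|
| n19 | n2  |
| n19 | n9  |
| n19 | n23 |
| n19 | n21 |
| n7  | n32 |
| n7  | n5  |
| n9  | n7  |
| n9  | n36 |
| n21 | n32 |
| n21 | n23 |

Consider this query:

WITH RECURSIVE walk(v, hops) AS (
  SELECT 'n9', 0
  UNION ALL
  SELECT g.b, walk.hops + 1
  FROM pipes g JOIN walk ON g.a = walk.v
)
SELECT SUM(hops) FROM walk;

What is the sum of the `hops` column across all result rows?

6

Base: (n9, hops=0).
Iteration 1: edges from {n9} -> (n36, hops=1), (n7, hops=1).
Iteration 2: edges from {n36,n7} -> (n32, hops=2), (n5, hops=2).
Iteration 3: no outgoing edges from {n32,n5}; recursion stops.
SUM(hops) = 0 + 1 + 1 + 2 + 2 = 6.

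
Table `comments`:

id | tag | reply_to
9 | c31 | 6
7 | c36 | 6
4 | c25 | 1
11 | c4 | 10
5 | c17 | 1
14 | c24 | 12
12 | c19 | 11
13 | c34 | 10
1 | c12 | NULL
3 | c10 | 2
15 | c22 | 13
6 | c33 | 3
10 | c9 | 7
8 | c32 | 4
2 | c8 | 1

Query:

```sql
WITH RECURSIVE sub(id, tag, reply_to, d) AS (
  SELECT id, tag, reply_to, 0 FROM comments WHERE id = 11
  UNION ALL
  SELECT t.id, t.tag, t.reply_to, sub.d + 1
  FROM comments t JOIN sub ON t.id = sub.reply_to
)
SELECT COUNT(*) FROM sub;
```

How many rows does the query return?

Base: id=11 (c4), reply_to=10, d 0.
Iteration 1: join on id=10 -> c9 (id 10, reply_to=7, d 1).
Iteration 2: join on id=7 -> c36 (id 7, reply_to=6, d 2).
Iteration 3: join on id=6 -> c33 (id 6, reply_to=3, d 3).
Iteration 4: join on id=3 -> c10 (id 3, reply_to=2, d 4).
Iteration 5: join on id=2 -> c8 (id 2, reply_to=1, d 5).
Iteration 6: join on id=1 -> c12 (id 1, reply_to=NULL, d 6).
Iteration 7: reply_to is NULL; no match; recursion stops.
Total rows emitted: 7.

7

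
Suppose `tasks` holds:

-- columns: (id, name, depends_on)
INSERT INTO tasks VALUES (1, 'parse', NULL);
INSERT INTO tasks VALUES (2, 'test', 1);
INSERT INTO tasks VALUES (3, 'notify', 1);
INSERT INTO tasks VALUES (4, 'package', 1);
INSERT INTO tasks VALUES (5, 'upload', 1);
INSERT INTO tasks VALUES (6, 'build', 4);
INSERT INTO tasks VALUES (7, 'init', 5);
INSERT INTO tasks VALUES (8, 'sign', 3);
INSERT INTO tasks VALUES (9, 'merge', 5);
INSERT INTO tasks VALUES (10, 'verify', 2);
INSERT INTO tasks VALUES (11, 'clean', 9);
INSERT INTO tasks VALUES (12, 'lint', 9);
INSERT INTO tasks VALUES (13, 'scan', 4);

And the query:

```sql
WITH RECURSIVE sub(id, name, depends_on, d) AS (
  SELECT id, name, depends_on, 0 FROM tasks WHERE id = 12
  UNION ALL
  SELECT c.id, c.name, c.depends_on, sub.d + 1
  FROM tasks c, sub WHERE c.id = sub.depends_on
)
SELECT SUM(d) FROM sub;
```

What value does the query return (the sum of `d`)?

6

Base: id=12 (lint), depends_on=9, d 0.
Iteration 1: join on id=9 -> merge (id 9, depends_on=5, d 1).
Iteration 2: join on id=5 -> upload (id 5, depends_on=1, d 2).
Iteration 3: join on id=1 -> parse (id 1, depends_on=NULL, d 3).
Iteration 4: depends_on is NULL; no match; recursion stops.
SUM(d) = 0 + 1 + 2 + 3 = 6.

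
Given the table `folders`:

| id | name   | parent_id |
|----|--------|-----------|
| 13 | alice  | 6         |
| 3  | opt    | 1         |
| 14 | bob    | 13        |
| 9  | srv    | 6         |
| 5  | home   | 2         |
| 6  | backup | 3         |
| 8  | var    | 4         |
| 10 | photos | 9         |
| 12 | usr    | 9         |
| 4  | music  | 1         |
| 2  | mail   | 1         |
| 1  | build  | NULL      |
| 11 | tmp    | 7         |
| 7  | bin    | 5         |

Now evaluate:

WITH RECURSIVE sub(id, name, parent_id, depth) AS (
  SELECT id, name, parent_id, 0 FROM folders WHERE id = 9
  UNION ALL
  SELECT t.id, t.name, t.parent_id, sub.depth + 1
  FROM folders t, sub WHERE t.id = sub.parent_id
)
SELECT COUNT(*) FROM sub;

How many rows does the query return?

4

Base: id=9 (srv), parent_id=6, depth 0.
Iteration 1: join on id=6 -> backup (id 6, parent_id=3, depth 1).
Iteration 2: join on id=3 -> opt (id 3, parent_id=1, depth 2).
Iteration 3: join on id=1 -> build (id 1, parent_id=NULL, depth 3).
Iteration 4: parent_id is NULL; no match; recursion stops.
Total rows emitted: 4.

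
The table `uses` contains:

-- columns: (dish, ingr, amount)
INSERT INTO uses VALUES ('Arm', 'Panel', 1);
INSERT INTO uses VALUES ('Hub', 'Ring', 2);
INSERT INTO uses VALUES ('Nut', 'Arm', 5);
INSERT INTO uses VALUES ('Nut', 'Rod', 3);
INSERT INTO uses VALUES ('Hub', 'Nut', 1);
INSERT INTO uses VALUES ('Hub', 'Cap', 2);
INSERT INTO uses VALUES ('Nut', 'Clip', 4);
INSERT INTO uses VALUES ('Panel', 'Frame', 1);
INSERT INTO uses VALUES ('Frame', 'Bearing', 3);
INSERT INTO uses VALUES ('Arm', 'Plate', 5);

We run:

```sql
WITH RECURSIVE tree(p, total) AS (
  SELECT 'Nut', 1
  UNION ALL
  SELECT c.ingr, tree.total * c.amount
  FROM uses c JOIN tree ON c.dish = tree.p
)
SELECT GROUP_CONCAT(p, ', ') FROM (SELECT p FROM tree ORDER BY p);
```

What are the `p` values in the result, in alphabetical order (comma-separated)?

Base: (Nut, total=1).
Iteration 1: components of {Nut} -> Arm = 1*5 = 5, Clip = 1*4 = 4, Rod = 1*3 = 3.
Iteration 2: components of {Arm,Clip,Rod} -> Panel = 5*1 = 5, Plate = 5*5 = 25.
Iteration 3: components of {Panel,Plate} -> Frame = 5*1 = 5.
Iteration 4: components of {Frame} -> Bearing = 5*3 = 15.
Iteration 5: no further components; recursion stops.

Arm, Bearing, Clip, Frame, Nut, Panel, Plate, Rod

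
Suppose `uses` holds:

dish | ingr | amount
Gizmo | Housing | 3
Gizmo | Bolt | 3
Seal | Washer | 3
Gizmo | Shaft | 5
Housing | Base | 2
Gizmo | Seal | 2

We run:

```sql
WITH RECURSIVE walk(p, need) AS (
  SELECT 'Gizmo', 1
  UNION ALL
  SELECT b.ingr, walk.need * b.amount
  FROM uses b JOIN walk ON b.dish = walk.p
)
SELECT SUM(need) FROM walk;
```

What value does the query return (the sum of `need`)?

Base: (Gizmo, need=1).
Iteration 1: components of {Gizmo} -> Bolt = 1*3 = 3, Housing = 1*3 = 3, Seal = 1*2 = 2, Shaft = 1*5 = 5.
Iteration 2: components of {Bolt,Housing,Seal,Shaft} -> Base = 3*2 = 6, Washer = 2*3 = 6.
Iteration 3: no further components; recursion stops.
SUM(need) = 1 + 2 + 3 + 3 + 5 + 6 + 6 = 26.

26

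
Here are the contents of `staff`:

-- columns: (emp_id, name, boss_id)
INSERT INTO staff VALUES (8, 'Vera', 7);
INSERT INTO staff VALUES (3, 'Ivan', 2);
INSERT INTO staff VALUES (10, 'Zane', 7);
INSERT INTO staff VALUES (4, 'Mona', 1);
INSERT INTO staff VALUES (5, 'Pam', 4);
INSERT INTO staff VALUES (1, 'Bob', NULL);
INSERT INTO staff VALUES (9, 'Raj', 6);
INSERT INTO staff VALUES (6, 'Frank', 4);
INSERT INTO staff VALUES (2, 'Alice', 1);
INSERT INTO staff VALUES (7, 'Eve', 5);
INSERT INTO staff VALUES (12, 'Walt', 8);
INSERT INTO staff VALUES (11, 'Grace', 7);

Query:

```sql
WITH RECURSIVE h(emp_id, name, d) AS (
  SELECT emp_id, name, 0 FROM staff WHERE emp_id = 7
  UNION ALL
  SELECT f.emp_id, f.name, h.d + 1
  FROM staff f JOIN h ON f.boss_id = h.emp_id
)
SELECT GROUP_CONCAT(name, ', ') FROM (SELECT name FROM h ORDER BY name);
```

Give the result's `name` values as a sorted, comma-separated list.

Base: emp_id=7 (Eve) at d 0.
Iteration 1: rows with boss_id in {7} -> Vera (id 8, d 1), Zane (id 10, d 1), Grace (id 11, d 1).
Iteration 2: rows with boss_id in {8,10,11} -> Walt (id 12, d 2).
Iteration 3: no rows with boss_id in {12}; recursion stops.

Eve, Grace, Vera, Walt, Zane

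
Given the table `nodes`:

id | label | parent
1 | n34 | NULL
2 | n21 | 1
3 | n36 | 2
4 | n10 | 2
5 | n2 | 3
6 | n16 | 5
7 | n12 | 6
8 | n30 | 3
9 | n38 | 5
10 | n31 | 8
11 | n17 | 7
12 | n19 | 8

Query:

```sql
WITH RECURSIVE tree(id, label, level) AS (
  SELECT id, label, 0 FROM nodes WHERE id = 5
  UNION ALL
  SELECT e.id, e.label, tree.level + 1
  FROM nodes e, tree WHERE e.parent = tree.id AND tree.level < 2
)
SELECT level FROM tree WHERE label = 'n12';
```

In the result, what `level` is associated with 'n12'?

Base: id=5 (n2) at level 0.
Iteration 1: rows with parent in {5} -> n16 (id 6, level 1), n38 (id 9, level 1).
Iteration 2: rows with parent in {6,9} -> n12 (id 7, level 2).
Iteration 3: level < 2 fails for all current rows; recursion stops.

2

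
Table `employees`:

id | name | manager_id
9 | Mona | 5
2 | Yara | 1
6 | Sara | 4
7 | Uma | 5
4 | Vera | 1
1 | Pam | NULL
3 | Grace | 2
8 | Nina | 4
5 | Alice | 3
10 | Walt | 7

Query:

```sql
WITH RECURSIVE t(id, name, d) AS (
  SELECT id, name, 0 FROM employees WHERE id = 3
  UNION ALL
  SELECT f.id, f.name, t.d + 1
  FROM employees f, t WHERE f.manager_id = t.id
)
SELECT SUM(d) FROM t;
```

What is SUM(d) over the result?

Base: id=3 (Grace) at d 0.
Iteration 1: rows with manager_id in {3} -> Alice (id 5, d 1).
Iteration 2: rows with manager_id in {5} -> Uma (id 7, d 2), Mona (id 9, d 2).
Iteration 3: rows with manager_id in {7,9} -> Walt (id 10, d 3).
Iteration 4: no rows with manager_id in {10}; recursion stops.
SUM(d) = 0 + 1 + 2 + 2 + 3 = 8.

8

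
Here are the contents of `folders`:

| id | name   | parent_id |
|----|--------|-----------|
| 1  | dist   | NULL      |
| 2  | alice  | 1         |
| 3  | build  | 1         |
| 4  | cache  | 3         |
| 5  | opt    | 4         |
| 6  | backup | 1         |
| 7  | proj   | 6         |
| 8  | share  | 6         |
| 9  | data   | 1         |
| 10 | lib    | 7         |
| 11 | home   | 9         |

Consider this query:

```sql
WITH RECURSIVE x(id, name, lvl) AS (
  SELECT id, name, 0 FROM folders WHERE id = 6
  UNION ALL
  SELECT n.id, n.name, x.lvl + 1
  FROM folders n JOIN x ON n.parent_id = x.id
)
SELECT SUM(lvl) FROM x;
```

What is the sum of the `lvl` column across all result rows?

Base: id=6 (backup) at lvl 0.
Iteration 1: rows with parent_id in {6} -> proj (id 7, lvl 1), share (id 8, lvl 1).
Iteration 2: rows with parent_id in {7,8} -> lib (id 10, lvl 2).
Iteration 3: no rows with parent_id in {10}; recursion stops.
SUM(lvl) = 0 + 1 + 1 + 2 = 4.

4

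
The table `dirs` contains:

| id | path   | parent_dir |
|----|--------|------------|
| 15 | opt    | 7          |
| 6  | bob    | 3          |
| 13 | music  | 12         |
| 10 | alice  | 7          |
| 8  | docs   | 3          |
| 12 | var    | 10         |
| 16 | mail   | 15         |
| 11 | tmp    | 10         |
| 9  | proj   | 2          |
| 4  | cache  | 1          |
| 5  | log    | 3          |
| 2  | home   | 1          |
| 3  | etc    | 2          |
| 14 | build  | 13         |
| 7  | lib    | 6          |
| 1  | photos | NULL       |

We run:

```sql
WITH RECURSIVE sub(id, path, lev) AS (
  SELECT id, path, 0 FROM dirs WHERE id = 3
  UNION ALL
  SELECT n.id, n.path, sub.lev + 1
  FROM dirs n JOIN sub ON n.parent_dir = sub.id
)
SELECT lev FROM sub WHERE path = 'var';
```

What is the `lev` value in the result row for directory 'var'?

4

Base: id=3 (etc) at lev 0.
Iteration 1: rows with parent_dir in {3} -> log (id 5, lev 1), bob (id 6, lev 1), docs (id 8, lev 1).
Iteration 2: rows with parent_dir in {5,6,8} -> lib (id 7, lev 2).
Iteration 3: rows with parent_dir in {7} -> alice (id 10, lev 3), opt (id 15, lev 3).
Iteration 4: rows with parent_dir in {10,15} -> tmp (id 11, lev 4), var (id 12, lev 4), mail (id 16, lev 4).
Iteration 5: rows with parent_dir in {11,12,16} -> music (id 13, lev 5).
Iteration 6: rows with parent_dir in {13} -> build (id 14, lev 6).
Iteration 7: no rows with parent_dir in {14}; recursion stops.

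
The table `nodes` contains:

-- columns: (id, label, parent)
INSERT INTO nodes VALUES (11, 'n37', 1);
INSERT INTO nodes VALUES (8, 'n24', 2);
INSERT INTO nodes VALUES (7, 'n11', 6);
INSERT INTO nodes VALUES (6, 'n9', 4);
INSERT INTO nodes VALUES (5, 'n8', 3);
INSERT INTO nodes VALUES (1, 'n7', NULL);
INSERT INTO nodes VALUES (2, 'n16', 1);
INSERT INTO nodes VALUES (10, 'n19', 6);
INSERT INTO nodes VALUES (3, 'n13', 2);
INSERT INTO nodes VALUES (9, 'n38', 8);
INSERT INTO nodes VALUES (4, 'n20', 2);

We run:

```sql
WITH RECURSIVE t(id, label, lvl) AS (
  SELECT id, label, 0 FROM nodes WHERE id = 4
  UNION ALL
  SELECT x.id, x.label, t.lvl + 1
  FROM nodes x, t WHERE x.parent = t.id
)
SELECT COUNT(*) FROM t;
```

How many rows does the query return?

4

Base: id=4 (n20) at lvl 0.
Iteration 1: rows with parent in {4} -> n9 (id 6, lvl 1).
Iteration 2: rows with parent in {6} -> n11 (id 7, lvl 2), n19 (id 10, lvl 2).
Iteration 3: no rows with parent in {7,10}; recursion stops.
Total rows emitted: 4.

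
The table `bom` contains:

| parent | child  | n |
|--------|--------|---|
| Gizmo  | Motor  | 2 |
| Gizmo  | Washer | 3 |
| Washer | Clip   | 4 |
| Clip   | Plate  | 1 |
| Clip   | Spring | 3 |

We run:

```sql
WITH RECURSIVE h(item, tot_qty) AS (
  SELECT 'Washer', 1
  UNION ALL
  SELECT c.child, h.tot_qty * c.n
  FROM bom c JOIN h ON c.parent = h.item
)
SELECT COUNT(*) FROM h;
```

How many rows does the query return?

Base: (Washer, tot_qty=1).
Iteration 1: components of {Washer} -> Clip = 1*4 = 4.
Iteration 2: components of {Clip} -> Plate = 4*1 = 4, Spring = 4*3 = 12.
Iteration 3: no further components; recursion stops.
Total rows emitted: 4.

4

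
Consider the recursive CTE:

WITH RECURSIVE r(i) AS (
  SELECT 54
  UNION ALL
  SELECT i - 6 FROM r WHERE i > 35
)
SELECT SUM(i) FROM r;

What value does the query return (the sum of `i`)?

Base: i=54.
Iteration 1: 54 > 35 holds -> i = 54 - 6 = 48.
Iteration 2: 48 > 35 holds -> i = 48 - 6 = 42.
Iteration 3: 42 > 35 holds -> i = 42 - 6 = 36.
Iteration 4: 36 > 35 holds -> i = 36 - 6 = 30.
Iteration 5: 30 > 35 fails; recursion stops.
SUM(i) = 54 + 48 + 42 + 36 + 30 = 210.

210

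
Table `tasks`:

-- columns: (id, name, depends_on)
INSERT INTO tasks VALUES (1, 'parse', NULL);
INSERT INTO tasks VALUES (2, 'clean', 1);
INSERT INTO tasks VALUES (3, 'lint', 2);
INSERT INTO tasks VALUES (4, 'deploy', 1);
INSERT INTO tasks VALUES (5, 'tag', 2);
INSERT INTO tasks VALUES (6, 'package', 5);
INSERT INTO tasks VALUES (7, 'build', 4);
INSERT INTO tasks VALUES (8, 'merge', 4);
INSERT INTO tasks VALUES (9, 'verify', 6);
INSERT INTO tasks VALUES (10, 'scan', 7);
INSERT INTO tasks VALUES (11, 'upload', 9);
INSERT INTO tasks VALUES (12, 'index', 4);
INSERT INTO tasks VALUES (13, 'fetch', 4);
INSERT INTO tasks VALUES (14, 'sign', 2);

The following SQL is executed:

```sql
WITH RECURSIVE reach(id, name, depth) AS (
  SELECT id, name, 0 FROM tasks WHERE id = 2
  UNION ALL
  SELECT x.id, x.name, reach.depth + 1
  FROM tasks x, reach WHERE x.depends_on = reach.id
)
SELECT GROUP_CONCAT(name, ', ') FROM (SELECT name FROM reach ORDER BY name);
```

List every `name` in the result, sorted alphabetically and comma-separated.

Base: id=2 (clean) at depth 0.
Iteration 1: rows with depends_on in {2} -> lint (id 3, depth 1), tag (id 5, depth 1), sign (id 14, depth 1).
Iteration 2: rows with depends_on in {3,5,14} -> package (id 6, depth 2).
Iteration 3: rows with depends_on in {6} -> verify (id 9, depth 3).
Iteration 4: rows with depends_on in {9} -> upload (id 11, depth 4).
Iteration 5: no rows with depends_on in {11}; recursion stops.

clean, lint, package, sign, tag, upload, verify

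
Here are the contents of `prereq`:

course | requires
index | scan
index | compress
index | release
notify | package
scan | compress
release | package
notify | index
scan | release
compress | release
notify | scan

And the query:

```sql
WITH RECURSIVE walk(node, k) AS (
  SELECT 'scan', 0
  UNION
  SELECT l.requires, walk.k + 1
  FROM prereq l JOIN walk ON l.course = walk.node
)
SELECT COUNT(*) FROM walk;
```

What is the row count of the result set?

6

Base: (scan, k=0).
Iteration 1: edges from {scan} -> (compress, k=1), (release, k=1).
Iteration 2: edges from {compress,release} -> (package, k=2), (release, k=2).
Iteration 3: edges from {package,release} -> (package, k=3).
Iteration 4: no outgoing edges from {package}; recursion stops.
Total rows emitted: 6.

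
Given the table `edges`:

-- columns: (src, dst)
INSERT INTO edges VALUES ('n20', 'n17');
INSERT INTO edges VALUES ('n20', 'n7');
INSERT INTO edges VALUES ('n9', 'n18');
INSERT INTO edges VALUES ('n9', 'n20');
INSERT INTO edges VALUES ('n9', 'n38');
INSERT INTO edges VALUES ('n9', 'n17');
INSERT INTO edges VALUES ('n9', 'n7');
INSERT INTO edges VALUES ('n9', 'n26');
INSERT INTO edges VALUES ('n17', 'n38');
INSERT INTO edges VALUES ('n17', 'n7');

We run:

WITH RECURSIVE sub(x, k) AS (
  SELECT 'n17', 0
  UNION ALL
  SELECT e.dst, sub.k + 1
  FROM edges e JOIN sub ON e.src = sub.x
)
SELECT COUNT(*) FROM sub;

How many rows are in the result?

3

Base: (n17, k=0).
Iteration 1: edges from {n17} -> (n38, k=1), (n7, k=1).
Iteration 2: no outgoing edges from {n38,n7}; recursion stops.
Total rows emitted: 3.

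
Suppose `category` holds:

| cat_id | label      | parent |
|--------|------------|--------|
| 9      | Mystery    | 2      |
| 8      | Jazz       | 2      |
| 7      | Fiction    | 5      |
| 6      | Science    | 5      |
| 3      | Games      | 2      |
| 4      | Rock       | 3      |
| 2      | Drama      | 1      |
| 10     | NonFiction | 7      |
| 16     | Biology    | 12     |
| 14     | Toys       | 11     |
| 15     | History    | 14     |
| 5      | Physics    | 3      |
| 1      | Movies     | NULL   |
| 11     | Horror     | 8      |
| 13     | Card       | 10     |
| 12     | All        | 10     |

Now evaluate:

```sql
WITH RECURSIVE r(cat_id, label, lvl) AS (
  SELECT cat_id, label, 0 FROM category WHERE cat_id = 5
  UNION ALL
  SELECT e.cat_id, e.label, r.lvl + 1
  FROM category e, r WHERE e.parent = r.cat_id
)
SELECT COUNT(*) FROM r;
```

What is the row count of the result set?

7

Base: cat_id=5 (Physics) at lvl 0.
Iteration 1: rows with parent in {5} -> Science (id 6, lvl 1), Fiction (id 7, lvl 1).
Iteration 2: rows with parent in {6,7} -> NonFiction (id 10, lvl 2).
Iteration 3: rows with parent in {10} -> All (id 12, lvl 3), Card (id 13, lvl 3).
Iteration 4: rows with parent in {12,13} -> Biology (id 16, lvl 4).
Iteration 5: no rows with parent in {16}; recursion stops.
Total rows emitted: 7.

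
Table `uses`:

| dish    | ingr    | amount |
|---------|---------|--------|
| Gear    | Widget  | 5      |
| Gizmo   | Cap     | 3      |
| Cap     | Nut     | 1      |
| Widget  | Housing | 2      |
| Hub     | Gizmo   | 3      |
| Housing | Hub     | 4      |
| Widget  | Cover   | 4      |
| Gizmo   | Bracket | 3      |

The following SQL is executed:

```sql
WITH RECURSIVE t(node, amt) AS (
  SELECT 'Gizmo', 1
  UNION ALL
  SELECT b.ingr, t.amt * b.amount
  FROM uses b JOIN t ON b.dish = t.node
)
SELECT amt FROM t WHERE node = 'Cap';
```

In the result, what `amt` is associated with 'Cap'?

Base: (Gizmo, amt=1).
Iteration 1: components of {Gizmo} -> Bracket = 1*3 = 3, Cap = 1*3 = 3.
Iteration 2: components of {Bracket,Cap} -> Nut = 3*1 = 3.
Iteration 3: no further components; recursion stops.

3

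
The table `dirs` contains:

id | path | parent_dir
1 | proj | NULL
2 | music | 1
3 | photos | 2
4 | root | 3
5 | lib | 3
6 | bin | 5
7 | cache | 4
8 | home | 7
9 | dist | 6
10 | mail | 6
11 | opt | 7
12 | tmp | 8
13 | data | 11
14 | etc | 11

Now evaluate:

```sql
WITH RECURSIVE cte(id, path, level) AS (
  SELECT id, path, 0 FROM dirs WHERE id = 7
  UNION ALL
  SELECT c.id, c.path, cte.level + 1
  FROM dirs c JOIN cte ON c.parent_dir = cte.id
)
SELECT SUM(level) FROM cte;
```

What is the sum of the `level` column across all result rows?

8

Base: id=7 (cache) at level 0.
Iteration 1: rows with parent_dir in {7} -> home (id 8, level 1), opt (id 11, level 1).
Iteration 2: rows with parent_dir in {8,11} -> tmp (id 12, level 2), data (id 13, level 2), etc (id 14, level 2).
Iteration 3: no rows with parent_dir in {12,13,14}; recursion stops.
SUM(level) = 0 + 1 + 1 + 2 + 2 + 2 = 8.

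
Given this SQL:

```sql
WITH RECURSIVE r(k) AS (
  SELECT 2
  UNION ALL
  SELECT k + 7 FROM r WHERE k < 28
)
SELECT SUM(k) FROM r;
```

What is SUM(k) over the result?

80

Base: k=2.
Iteration 1: 2 < 28 holds -> k = 2 + 7 = 9.
Iteration 2: 9 < 28 holds -> k = 9 + 7 = 16.
Iteration 3: 16 < 28 holds -> k = 16 + 7 = 23.
Iteration 4: 23 < 28 holds -> k = 23 + 7 = 30.
Iteration 5: 30 < 28 fails; recursion stops.
SUM(k) = 2 + 9 + 16 + 23 + 30 = 80.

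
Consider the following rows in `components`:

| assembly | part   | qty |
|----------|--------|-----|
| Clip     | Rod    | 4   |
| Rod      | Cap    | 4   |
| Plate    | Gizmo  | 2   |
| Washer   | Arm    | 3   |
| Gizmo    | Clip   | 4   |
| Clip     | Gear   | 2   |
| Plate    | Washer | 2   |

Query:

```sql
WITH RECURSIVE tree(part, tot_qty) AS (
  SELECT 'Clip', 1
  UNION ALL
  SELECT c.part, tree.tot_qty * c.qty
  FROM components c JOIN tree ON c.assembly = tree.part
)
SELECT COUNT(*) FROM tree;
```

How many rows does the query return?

4

Base: (Clip, tot_qty=1).
Iteration 1: components of {Clip} -> Gear = 1*2 = 2, Rod = 1*4 = 4.
Iteration 2: components of {Gear,Rod} -> Cap = 4*4 = 16.
Iteration 3: no further components; recursion stops.
Total rows emitted: 4.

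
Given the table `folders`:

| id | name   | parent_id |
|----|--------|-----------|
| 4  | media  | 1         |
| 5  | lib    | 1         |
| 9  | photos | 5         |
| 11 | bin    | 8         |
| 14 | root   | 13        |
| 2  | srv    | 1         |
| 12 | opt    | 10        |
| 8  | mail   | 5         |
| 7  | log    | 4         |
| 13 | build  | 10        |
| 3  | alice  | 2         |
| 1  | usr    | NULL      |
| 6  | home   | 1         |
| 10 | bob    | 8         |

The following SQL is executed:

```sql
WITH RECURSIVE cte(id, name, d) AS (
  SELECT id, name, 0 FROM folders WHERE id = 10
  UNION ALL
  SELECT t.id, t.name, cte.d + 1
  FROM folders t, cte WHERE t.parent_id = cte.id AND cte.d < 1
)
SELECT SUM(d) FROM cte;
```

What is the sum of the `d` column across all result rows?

Base: id=10 (bob) at d 0.
Iteration 1: rows with parent_id in {10} -> opt (id 12, d 1), build (id 13, d 1).
Iteration 2: d < 1 fails for all current rows; recursion stops.
SUM(d) = 0 + 1 + 1 = 2.

2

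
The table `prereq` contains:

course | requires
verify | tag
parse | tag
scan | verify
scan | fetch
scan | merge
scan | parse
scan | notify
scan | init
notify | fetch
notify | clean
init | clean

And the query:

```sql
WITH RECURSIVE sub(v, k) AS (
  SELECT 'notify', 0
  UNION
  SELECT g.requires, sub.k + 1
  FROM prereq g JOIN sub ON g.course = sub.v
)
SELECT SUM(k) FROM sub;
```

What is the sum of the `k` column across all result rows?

Base: (notify, k=0).
Iteration 1: edges from {notify} -> (clean, k=1), (fetch, k=1).
Iteration 2: no outgoing edges from {clean,fetch}; recursion stops.
SUM(k) = 0 + 1 + 1 = 2.

2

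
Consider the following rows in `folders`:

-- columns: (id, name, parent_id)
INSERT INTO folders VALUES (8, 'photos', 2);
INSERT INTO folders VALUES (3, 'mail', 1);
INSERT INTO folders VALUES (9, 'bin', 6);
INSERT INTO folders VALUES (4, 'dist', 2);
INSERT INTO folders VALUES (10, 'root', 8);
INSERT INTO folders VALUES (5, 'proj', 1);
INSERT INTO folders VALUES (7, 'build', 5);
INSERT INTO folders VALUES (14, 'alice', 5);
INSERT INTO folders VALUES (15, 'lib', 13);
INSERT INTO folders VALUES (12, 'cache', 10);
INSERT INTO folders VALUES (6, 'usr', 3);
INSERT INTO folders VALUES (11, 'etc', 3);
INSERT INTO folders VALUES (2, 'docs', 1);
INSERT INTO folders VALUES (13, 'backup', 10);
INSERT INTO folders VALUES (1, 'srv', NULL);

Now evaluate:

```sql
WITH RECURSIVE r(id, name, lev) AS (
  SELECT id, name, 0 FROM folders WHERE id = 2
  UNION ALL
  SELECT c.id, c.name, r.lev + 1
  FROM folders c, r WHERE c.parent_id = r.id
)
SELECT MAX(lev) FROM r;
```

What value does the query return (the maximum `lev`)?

Base: id=2 (docs) at lev 0.
Iteration 1: rows with parent_id in {2} -> dist (id 4, lev 1), photos (id 8, lev 1).
Iteration 2: rows with parent_id in {4,8} -> root (id 10, lev 2).
Iteration 3: rows with parent_id in {10} -> cache (id 12, lev 3), backup (id 13, lev 3).
Iteration 4: rows with parent_id in {12,13} -> lib (id 15, lev 4).
Iteration 5: no rows with parent_id in {15}; recursion stops.
lev values: 0, 1, 1, 2, 3, 3, 4; the maximum is 4.

4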